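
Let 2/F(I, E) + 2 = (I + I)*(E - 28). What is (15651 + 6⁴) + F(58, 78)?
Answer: 49129354/2899 ≈ 16947.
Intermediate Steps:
F(I, E) = 2/(-2 + 2*I*(-28 + E)) (F(I, E) = 2/(-2 + (I + I)*(E - 28)) = 2/(-2 + (2*I)*(-28 + E)) = 2/(-2 + 2*I*(-28 + E)))
(15651 + 6⁴) + F(58, 78) = (15651 + 6⁴) + 1/(-1 - 28*58 + 78*58) = (15651 + 1296) + 1/(-1 - 1624 + 4524) = 16947 + 1/2899 = 49129354/2899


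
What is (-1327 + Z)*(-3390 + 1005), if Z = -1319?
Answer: 6310710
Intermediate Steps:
(-1327 + Z)*(-3390 + 1005) = (-1327 - 1319)*(-3390 + 1005) = -2646*(-2385) = 6310710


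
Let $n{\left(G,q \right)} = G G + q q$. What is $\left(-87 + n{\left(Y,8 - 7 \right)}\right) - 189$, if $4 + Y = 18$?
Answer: $-79$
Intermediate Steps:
$Y = 14$ ($Y = -4 + 18 = 14$)
$n{\left(G,q \right)} = G^{2} + q^{2}$
$\left(-87 + n{\left(Y,8 - 7 \right)}\right) - 189 = \left(-87 + \left(14^{2} + \left(8 - 7\right)^{2}\right)\right) - 189 = \left(-87 + \left(196 + 1^{2}\right)\right) - 189 = \left(-87 + \left(196 + 1\right)\right) - 189 = \left(-87 + 197\right) - 189 = 110 - 189 = -79$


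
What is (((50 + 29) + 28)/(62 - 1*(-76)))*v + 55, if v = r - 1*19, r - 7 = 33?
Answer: 3279/46 ≈ 71.283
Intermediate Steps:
r = 40 (r = 7 + 33 = 40)
v = 21 (v = 40 - 1*19 = 40 - 19 = 21)
(((50 + 29) + 28)/(62 - 1*(-76)))*v + 55 = (((50 + 29) + 28)/(62 - 1*(-76)))*21 + 55 = ((79 + 28)/(62 + 76))*21 + 55 = (107/138)*21 + 55 = 749/46 + 55 = 3279/46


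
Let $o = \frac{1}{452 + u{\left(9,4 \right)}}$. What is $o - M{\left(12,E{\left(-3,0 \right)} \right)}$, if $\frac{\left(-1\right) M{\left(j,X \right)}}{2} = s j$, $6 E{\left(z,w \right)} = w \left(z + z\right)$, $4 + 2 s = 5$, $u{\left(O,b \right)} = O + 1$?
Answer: $\frac{5545}{462} \approx 12.002$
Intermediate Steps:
$u{\left(O,b \right)} = 1 + O$
$s = \frac{1}{2}$ ($s = -2 + \frac{1}{2} \cdot 5 = -2 + \frac{5}{2} = \frac{1}{2} \approx 0.5$)
$E{\left(z,w \right)} = \frac{w z}{3}$ ($E{\left(z,w \right)} = \frac{w \left(z + z\right)}{6} = \frac{w 2 z}{6} = \frac{2 w z}{6} = \frac{w z}{3}$)
$M{\left(j,X \right)} = - j$ ($M{\left(j,X \right)} = - 2 \frac{j}{2} = - j$)
$o = \frac{1}{462}$ ($o = \frac{1}{452 + \left(1 + 9\right)} = \frac{1}{452 + 10} = \frac{1}{462} \approx 0.0021645$)
$o - M{\left(12,E{\left(-3,0 \right)} \right)} = \frac{1}{462} - \left(-1\right) 12 = \frac{1}{462} - -12 = \frac{1}{462} + 12 = \frac{5545}{462}$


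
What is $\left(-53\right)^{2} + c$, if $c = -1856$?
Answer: $953$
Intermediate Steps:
$\left(-53\right)^{2} + c = \left(-53\right)^{2} - 1856 = 2809 - 1856 = 953$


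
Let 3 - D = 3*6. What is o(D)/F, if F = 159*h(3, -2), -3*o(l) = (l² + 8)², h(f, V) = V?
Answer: 54289/954 ≈ 56.907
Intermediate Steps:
D = -15 (D = 3 - 3*6 = 3 - 1*18 = 3 - 18 = -15)
o(l) = -(8 + l²)²/3 (o(l) = -(l² + 8)²/3 = -(8 + l²)²/3)
F = -318 (F = 159*(-2) = -318)
o(D)/F = -(8 + (-15)²)²/3/(-318) = -(8 + 225)²/3*(-1/318) = -⅓*233²*(-1/318) = -⅓*54289*(-1/318) = -54289/3*(-1/318) = 54289/954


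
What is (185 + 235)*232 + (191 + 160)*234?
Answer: 179574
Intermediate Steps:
(185 + 235)*232 + (191 + 160)*234 = 420*232 + 351*234 = 97440 + 82134 = 179574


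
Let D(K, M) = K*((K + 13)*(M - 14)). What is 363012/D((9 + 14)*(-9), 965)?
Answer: 60502/6365043 ≈ 0.0095054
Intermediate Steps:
D(K, M) = K*(-14 + M)*(13 + K) (D(K, M) = K*((13 + K)*(-14 + M)) = K*((-14 + M)*(13 + K)) = K*(-14 + M)*(13 + K))
363012/D((9 + 14)*(-9), 965) = 363012/((((9 + 14)*(-9))*(-182 - 14*(9 + 14)*(-9) + 13*965 + ((9 + 14)*(-9))*965))) = 363012/(((23*(-9))*(-182 - 322*(-9) + 12545 + (23*(-9))*965))) = 363012/((-207*(-182 - 14*(-207) + 12545 - 207*965))) = 363012/((-207*(-182 + 2898 + 12545 - 199755))) = 363012/((-207*(-184494))) = 363012/38190258 = 363012*(1/38190258) = 60502/6365043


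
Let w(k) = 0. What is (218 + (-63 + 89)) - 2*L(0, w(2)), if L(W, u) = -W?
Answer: 244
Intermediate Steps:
(218 + (-63 + 89)) - 2*L(0, w(2)) = (218 + (-63 + 89)) - (-2)*0 = (218 + 26) - 2*0 = 244 + 0 = 244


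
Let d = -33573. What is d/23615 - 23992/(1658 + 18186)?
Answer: -308198423/117154015 ≈ -2.6307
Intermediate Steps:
d/23615 - 23992/(1658 + 18186) = -33573/23615 - 23992/(1658 + 18186) = -33573*1/23615 - 23992/19844 = -33573/23615 - 23992*1/19844 = -33573/23615 - 5998/4961 = -308198423/117154015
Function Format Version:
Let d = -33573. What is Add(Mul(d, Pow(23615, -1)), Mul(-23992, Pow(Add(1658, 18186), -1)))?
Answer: Rational(-308198423, 117154015) ≈ -2.6307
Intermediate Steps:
Add(Mul(d, Pow(23615, -1)), Mul(-23992, Pow(Add(1658, 18186), -1))) = Add(Mul(-33573, Pow(23615, -1)), Mul(-23992, Pow(Add(1658, 18186), -1))) = Add(Mul(-33573, Rational(1, 23615)), Mul(-23992, Pow(19844, -1))) = Add(Rational(-33573, 23615), Mul(-23992, Rational(1, 19844))) = Add(Rational(-33573, 23615), Rational(-5998, 4961)) = Rational(-308198423, 117154015)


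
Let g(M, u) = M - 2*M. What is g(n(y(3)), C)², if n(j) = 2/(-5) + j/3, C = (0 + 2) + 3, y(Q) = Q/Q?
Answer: 1/225 ≈ 0.0044444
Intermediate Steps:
y(Q) = 1
C = 5 (C = 2 + 3 = 5)
n(j) = -⅖ + j/3 (n(j) = 2*(-⅕) + j*(⅓) = -⅖ + j/3)
g(M, u) = -M
g(n(y(3)), C)² = (-(-⅖ + (⅓)*1))² = (-(-⅖ + ⅓))² = (-1*(-1/15))² = (1/15)² = 1/225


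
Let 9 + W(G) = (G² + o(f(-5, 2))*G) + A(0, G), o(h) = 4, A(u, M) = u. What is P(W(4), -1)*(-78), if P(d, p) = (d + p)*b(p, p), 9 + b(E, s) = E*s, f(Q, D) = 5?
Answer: 13728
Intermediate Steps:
b(E, s) = -9 + E*s
W(G) = -9 + G² + 4*G (W(G) = -9 + ((G² + 4*G) + 0) = -9 + (G² + 4*G) = -9 + G² + 4*G)
P(d, p) = (-9 + p²)*(d + p) (P(d, p) = (d + p)*(-9 + p*p) = (d + p)*(-9 + p²) = (-9 + p²)*(d + p))
P(W(4), -1)*(-78) = ((-9 + (-1)²)*((-9 + 4² + 4*4) - 1))*(-78) = ((-9 + 1)*((-9 + 16 + 16) - 1))*(-78) = -8*(23 - 1)*(-78) = -8*22*(-78) = -176*(-78) = 13728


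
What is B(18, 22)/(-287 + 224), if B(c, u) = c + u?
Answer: -40/63 ≈ -0.63492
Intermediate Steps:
B(18, 22)/(-287 + 224) = (18 + 22)/(-287 + 224) = 40/(-63) = -1/63*40 = -40/63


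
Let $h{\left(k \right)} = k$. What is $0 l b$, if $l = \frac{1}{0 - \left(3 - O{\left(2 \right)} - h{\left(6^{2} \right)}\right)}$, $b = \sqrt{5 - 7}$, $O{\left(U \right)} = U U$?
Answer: $0$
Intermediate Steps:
$O{\left(U \right)} = U^{2}$
$b = i \sqrt{2}$ ($b = \sqrt{-2} = i \sqrt{2} \approx 1.4142 i$)
$l = \frac{1}{37}$ ($l = \frac{1}{0 + \left(\left(6^{2} + 2^{2}\right) - 3\right)} = \frac{1}{0 + \left(\left(36 + 4\right) - 3\right)} = \frac{1}{0 + \left(40 - 3\right)} = \frac{1}{0 + 37} = \frac{1}{37} \approx 0.027027$)
$0 l b = 0 \cdot \frac{1}{37} i \sqrt{2} = 0 i \sqrt{2} = 0$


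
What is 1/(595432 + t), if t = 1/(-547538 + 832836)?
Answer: 285298/169875558737 ≈ 1.6795e-6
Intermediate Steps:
t = 1/285298 ≈ 3.5051e-6
1/(595432 + t) = 1/(595432 + 1/285298) = 1/(169875558737/285298) = 285298/169875558737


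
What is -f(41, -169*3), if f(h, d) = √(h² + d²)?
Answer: -√258730 ≈ -508.66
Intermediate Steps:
f(h, d) = √(d² + h²)
-f(41, -169*3) = -√((-169*3)² + 41²) = -√((-507)² + 1681) = -√(257049 + 1681) = -√258730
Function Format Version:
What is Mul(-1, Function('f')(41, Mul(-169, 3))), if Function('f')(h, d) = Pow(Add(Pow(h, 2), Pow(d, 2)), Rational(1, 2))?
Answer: Mul(-1, Pow(258730, Rational(1, 2))) ≈ -508.66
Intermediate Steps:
Function('f')(h, d) = Pow(Add(Pow(d, 2), Pow(h, 2)), Rational(1, 2))
Mul(-1, Function('f')(41, Mul(-169, 3))) = Mul(-1, Pow(Add(Pow(Mul(-169, 3), 2), Pow(41, 2)), Rational(1, 2))) = Mul(-1, Pow(Add(Pow(-507, 2), 1681), Rational(1, 2))) = Mul(-1, Pow(Add(257049, 1681), Rational(1, 2))) = Mul(-1, Pow(258730, Rational(1, 2)))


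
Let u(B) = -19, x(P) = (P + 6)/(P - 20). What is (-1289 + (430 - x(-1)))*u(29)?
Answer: 342646/21 ≈ 16316.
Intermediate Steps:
x(P) = (6 + P)/(-20 + P)
(-1289 + (430 - x(-1)))*u(29) = (-1289 + (430 - (6 - 1)/(-20 - 1)))*(-19) = (-1289 + (430 - 5/(-21)))*(-19) = (-1289 + (430 - (-1)*5/21))*(-19) = (-1289 + (430 - 1*(-5/21)))*(-19) = (-1289 + (430 + 5/21))*(-19) = (-1289 + 9035/21)*(-19) = -18034/21*(-19) = 342646/21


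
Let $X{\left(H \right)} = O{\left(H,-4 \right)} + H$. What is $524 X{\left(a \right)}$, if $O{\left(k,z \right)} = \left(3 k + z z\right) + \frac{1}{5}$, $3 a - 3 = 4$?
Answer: $\frac{200692}{15} \approx 13379.0$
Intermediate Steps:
$a = \frac{7}{3}$ ($a = 1 + \frac{1}{3} \cdot 4 = 1 + \frac{4}{3} = \frac{7}{3} \approx 2.3333$)
$O{\left(k,z \right)} = \frac{1}{5} + z^{2} + 3 k$ ($O{\left(k,z \right)} = \left(3 k + z^{2}\right) + \frac{1}{5} = \left(z^{2} + 3 k\right) + \frac{1}{5} = \frac{1}{5} + z^{2} + 3 k$)
$X{\left(H \right)} = \frac{81}{5} + 4 H$ ($X{\left(H \right)} = \left(\frac{1}{5} + \left(-4\right)^{2} + 3 H\right) + H = \left(\frac{1}{5} + 16 + 3 H\right) + H = \left(\frac{81}{5} + 3 H\right) + H = \frac{81}{5} + 4 H$)
$524 X{\left(a \right)} = 524 \left(\frac{81}{5} + 4 \cdot \frac{7}{3}\right) = 524 \left(\frac{81}{5} + \frac{28}{3}\right) = 524 \cdot \frac{383}{15} = \frac{200692}{15}$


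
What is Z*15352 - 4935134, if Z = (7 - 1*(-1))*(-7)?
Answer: -5794846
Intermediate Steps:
Z = -56 (Z = (7 + 1)*(-7) = 8*(-7) = -56)
Z*15352 - 4935134 = -56*15352 - 4935134 = -859712 - 4935134 = -5794846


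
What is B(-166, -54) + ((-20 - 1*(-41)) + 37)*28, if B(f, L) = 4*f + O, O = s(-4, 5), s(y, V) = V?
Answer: 965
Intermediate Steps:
O = 5
B(f, L) = 5 + 4*f (B(f, L) = 4*f + 5 = 5 + 4*f)
B(-166, -54) + ((-20 - 1*(-41)) + 37)*28 = (5 + 4*(-166)) + ((-20 - 1*(-41)) + 37)*28 = (5 - 664) + ((-20 + 41) + 37)*28 = -659 + (21 + 37)*28 = -659 + 58*28 = -659 + 1624 = 965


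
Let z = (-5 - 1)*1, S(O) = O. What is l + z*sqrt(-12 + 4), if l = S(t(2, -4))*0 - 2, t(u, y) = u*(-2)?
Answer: -2 - 12*I*sqrt(2) ≈ -2.0 - 16.971*I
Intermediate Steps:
t(u, y) = -2*u
z = -6 (z = -6*1 = -6)
l = -2 (l = -2*2*0 - 2 = -4*0 - 2 = 0 - 2 = -2)
l + z*sqrt(-12 + 4) = -2 - 6*sqrt(-12 + 4) = -2 - 12*I*sqrt(2)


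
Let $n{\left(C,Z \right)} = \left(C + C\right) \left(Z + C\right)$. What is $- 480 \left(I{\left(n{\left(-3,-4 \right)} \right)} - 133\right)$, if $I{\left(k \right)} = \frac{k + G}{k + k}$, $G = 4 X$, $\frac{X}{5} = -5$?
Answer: $\frac{449200}{7} \approx 64171.0$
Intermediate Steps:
$X = -25$ ($X = 5 \left(-5\right) = -25$)
$G = -100$ ($G = 4 \left(-25\right) = -100$)
$n{\left(C,Z \right)} = 2 C \left(C + Z\right)$
$I{\left(k \right)} = \frac{-100 + k}{2 k}$ ($I{\left(k \right)} = \frac{k - 100}{k + k} = \frac{-100 + k}{2 k}$)
$- 480 \left(I{\left(n{\left(-3,-4 \right)} \right)} - 133\right) = - 480 \left(\frac{-100 + 2 \left(-3\right) \left(-3 - 4\right)}{2 \cdot 2 \left(-3\right) \left(-3 - 4\right)} - 133\right) = - 480 \left(\frac{-100 + 2 \left(-3\right) \left(-7\right)}{2 \cdot 2 \left(-3\right) \left(-7\right)} - 133\right) = - 480 \left(\frac{-100 + 42}{2 \cdot 42} - 133\right) = - 480 \left(\frac{1}{2} \cdot \frac{1}{42} \left(-58\right) - 133\right) = - 480 \left(- \frac{29}{42} - 133\right) = \left(-480\right) \left(- \frac{5615}{42}\right) = \frac{449200}{7}$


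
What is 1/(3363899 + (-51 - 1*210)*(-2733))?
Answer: 1/4077212 ≈ 2.4527e-7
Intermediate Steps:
1/(3363899 + (-51 - 1*210)*(-2733)) = 1/(3363899 + (-51 - 210)*(-2733)) = 1/(3363899 - 261*(-2733)) = 1/(3363899 + 713313) = 1/4077212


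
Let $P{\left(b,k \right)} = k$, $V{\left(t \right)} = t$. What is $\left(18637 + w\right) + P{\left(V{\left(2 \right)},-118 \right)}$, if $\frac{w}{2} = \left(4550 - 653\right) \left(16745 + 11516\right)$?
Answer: $220284753$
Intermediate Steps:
$w = 220266234$ ($w = 2 \left(4550 - 653\right) \left(16745 + 11516\right) = 2 \cdot 3897 \cdot 28261 = 2 \cdot 110133117 = 220266234$)
$\left(18637 + w\right) + P{\left(V{\left(2 \right)},-118 \right)} = \left(18637 + 220266234\right) - 118 = 220284871 - 118 = 220284753$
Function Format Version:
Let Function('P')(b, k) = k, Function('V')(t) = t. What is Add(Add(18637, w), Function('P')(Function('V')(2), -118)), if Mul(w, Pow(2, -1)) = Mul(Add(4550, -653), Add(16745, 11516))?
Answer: 220284753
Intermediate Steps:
w = 220266234 (w = Mul(2, Mul(Add(4550, -653), Add(16745, 11516))) = Mul(2, Mul(3897, 28261)) = Mul(2, 110133117) = 220266234)
Add(Add(18637, w), Function('P')(Function('V')(2), -118)) = Add(Add(18637, 220266234), -118) = Add(220284871, -118) = 220284753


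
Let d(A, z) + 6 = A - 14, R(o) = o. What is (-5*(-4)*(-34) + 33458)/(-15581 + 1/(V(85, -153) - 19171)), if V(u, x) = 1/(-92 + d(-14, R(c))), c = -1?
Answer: -79176799566/37636637933 ≈ -2.1037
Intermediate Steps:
d(A, z) = -20 + A (d(A, z) = -6 + (A - 14) = -6 + (-14 + A) = -20 + A)
V(u, x) = -1/126 (V(u, x) = 1/(-92 + (-20 - 14)) = 1/(-92 - 34) = 1/(-126) = -1/126)
(-5*(-4)*(-34) + 33458)/(-15581 + 1/(V(85, -153) - 19171)) = (-5*(-4)*(-34) + 33458)/(-15581 + 1/(-1/126 - 19171)) = (20*(-34) + 33458)/(-15581 + 1/(-2415547/126)) = (-680 + 33458)/(-15581 - 126/2415547) = 32778/(-37636637933/2415547) = 32778*(-2415547/37636637933) = -79176799566/37636637933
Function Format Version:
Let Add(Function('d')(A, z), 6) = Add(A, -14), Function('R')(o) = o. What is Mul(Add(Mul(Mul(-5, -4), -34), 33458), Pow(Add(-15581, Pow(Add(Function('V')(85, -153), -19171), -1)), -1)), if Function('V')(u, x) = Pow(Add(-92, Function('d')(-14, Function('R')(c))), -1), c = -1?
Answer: Rational(-79176799566, 37636637933) ≈ -2.1037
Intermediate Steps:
Function('d')(A, z) = Add(-20, A) (Function('d')(A, z) = Add(-6, Add(A, -14)) = Add(-6, Add(-14, A)) = Add(-20, A))
Function('V')(u, x) = Rational(-1, 126) (Function('V')(u, x) = Pow(Add(-92, Add(-20, -14)), -1) = Pow(Add(-92, -34), -1) = Pow(-126, -1) = Rational(-1, 126))
Mul(Add(Mul(Mul(-5, -4), -34), 33458), Pow(Add(-15581, Pow(Add(Function('V')(85, -153), -19171), -1)), -1)) = Mul(Add(Mul(Mul(-5, -4), -34), 33458), Pow(Add(-15581, Pow(Add(Rational(-1, 126), -19171), -1)), -1)) = Mul(Add(Mul(20, -34), 33458), Pow(Add(-15581, Pow(Rational(-2415547, 126), -1)), -1)) = Mul(Add(-680, 33458), Pow(Add(-15581, Rational(-126, 2415547)), -1)) = Mul(32778, Pow(Rational(-37636637933, 2415547), -1)) = Mul(32778, Rational(-2415547, 37636637933)) = Rational(-79176799566, 37636637933)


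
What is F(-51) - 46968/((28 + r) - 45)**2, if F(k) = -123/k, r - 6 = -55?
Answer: -51655/6171 ≈ -8.3706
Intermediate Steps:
r = -49 (r = 6 - 55 = -49)
F(-51) - 46968/((28 + r) - 45)**2 = -123/(-51) - 46968/((28 - 49) - 45)**2 = -123*(-1/51) - 46968/(-21 - 45)**2 = 41/17 - 46968/((-66)**2) = 41/17 - 46968/4356 = 41/17 - 46968*1/4356 = 41/17 - 3914/363 = -51655/6171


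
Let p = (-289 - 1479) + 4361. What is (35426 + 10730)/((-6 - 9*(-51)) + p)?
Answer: 23078/1523 ≈ 15.153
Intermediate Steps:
p = 2593 (p = -1768 + 4361 = 2593)
(35426 + 10730)/((-6 - 9*(-51)) + p) = (35426 + 10730)/((-6 - 9*(-51)) + 2593) = 46156/((-6 + 459) + 2593) = 46156/(453 + 2593) = 46156/3046 = 46156*(1/3046) = 23078/1523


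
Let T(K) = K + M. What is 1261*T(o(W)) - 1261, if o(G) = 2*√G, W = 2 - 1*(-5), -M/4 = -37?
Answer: 185367 + 2522*√7 ≈ 1.9204e+5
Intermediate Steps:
M = 148 (M = -4*(-37) = 148)
W = 7 (W = 2 + 5 = 7)
T(K) = 148 + K (T(K) = K + 148 = 148 + K)
1261*T(o(W)) - 1261 = 1261*(148 + 2*√7) - 1261 = (186628 + 2522*√7) - 1261 = 185367 + 2522*√7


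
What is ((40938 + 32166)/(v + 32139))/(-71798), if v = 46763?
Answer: -18276/1416251449 ≈ -1.2904e-5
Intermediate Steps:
((40938 + 32166)/(v + 32139))/(-71798) = ((40938 + 32166)/(46763 + 32139))/(-71798) = (73104/78902)*(-1/71798) = (73104*(1/78902))*(-1/71798) = (36552/39451)*(-1/71798) = -18276/1416251449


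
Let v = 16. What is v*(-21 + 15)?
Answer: -96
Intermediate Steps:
v*(-21 + 15) = 16*(-21 + 15) = 16*(-6) = -96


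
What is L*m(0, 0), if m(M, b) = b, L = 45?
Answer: 0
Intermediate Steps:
L*m(0, 0) = 45*0 = 0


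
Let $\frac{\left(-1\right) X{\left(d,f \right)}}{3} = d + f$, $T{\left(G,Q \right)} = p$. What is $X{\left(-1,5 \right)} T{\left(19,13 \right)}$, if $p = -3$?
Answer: $36$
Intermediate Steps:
$T{\left(G,Q \right)} = -3$
$X{\left(d,f \right)} = - 3 d - 3 f$ ($X{\left(d,f \right)} = - 3 \left(d + f\right) = - 3 d - 3 f$)
$X{\left(-1,5 \right)} T{\left(19,13 \right)} = \left(\left(-3\right) \left(-1\right) - 15\right) \left(-3\right) = \left(3 - 15\right) \left(-3\right) = \left(-12\right) \left(-3\right) = 36$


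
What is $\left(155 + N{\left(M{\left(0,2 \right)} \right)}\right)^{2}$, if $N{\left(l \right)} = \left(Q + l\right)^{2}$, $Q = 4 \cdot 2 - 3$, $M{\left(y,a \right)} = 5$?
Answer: $65025$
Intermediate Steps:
$Q = 5$ ($Q = 8 - 3 = 5$)
$N{\left(l \right)} = \left(5 + l\right)^{2}$
$\left(155 + N{\left(M{\left(0,2 \right)} \right)}\right)^{2} = \left(155 + \left(5 + 5\right)^{2}\right)^{2} = \left(155 + 10^{2}\right)^{2} = \left(155 + 100\right)^{2} = 255^{2} = 65025$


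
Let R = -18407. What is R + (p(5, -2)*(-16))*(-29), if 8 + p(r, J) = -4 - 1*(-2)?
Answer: -23047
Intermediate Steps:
p(r, J) = -10 (p(r, J) = -8 + (-4 - 1*(-2)) = -8 + (-4 + 2) = -8 - 2 = -10)
R + (p(5, -2)*(-16))*(-29) = -18407 - 10*(-16)*(-29) = -18407 + 160*(-29) = -18407 - 4640 = -23047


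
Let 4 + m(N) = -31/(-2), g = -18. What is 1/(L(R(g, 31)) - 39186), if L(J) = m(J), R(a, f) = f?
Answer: -2/78349 ≈ -2.5527e-5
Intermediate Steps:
m(N) = 23/2 (m(N) = -4 - 31/(-2) = -4 - 31*(-½) = -4 + 31/2 = 23/2)
L(J) = 23/2
1/(L(R(g, 31)) - 39186) = 1/(23/2 - 39186) = 1/(-78349/2) = -2/78349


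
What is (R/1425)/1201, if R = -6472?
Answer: -6472/1711425 ≈ -0.0037816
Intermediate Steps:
(R/1425)/1201 = -6472/1425/1201 = -6472*1/1425*(1/1201) = -6472/1425*1/1201 = -6472/1711425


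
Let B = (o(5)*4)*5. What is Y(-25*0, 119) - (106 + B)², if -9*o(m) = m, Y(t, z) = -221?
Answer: -747217/81 ≈ -9224.9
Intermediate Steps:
o(m) = -m/9
B = -100/9 (B = (-⅑*5*4)*5 = -5/9*4*5 = -20/9*5 = -100/9 ≈ -11.111)
Y(-25*0, 119) - (106 + B)² = -221 - (106 - 100/9)² = -221 - (854/9)² = -221 - 1*729316/81 = -221 - 729316/81 = -747217/81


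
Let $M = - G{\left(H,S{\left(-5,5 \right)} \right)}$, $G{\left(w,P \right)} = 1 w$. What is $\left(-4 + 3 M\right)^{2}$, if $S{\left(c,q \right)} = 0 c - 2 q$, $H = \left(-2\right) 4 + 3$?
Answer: $121$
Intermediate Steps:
$H = -5$ ($H = -8 + 3 = -5$)
$S{\left(c,q \right)} = - 2 q$ ($S{\left(c,q \right)} = 0 - 2 q = - 2 q$)
$G{\left(w,P \right)} = w$
$M = 5$ ($M = \left(-1\right) \left(-5\right) = 5$)
$\left(-4 + 3 M\right)^{2} = \left(-4 + 3 \cdot 5\right)^{2} = \left(-4 + 15\right)^{2} = 11^{2} = 121$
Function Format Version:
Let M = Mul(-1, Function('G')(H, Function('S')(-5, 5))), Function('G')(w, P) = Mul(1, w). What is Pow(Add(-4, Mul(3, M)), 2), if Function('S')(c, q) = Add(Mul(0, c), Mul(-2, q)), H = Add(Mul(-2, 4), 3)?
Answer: 121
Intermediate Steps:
H = -5 (H = Add(-8, 3) = -5)
Function('S')(c, q) = Mul(-2, q) (Function('S')(c, q) = Add(0, Mul(-2, q)) = Mul(-2, q))
Function('G')(w, P) = w
M = 5 (M = Mul(-1, -5) = 5)
Pow(Add(-4, Mul(3, M)), 2) = Pow(Add(-4, Mul(3, 5)), 2) = Pow(Add(-4, 15), 2) = Pow(11, 2) = 121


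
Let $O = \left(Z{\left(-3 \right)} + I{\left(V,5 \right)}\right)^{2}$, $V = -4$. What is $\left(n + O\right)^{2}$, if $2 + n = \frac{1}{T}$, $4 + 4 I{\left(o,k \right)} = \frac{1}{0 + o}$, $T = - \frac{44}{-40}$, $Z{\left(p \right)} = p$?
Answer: $\frac{1883820409}{7929856} \approx 237.56$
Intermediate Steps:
$T = \frac{11}{10}$ ($T = \left(-44\right) \left(- \frac{1}{40}\right) = \frac{11}{10} \approx 1.1$)
$I{\left(o,k \right)} = -1 + \frac{1}{4 o}$ ($I{\left(o,k \right)} = -1 + \frac{1}{4 \left(0 + o\right)} = -1 + \frac{1}{4 o}$)
$O = \frac{4225}{256}$ ($O = \left(-3 + \frac{\frac{1}{4} - -4}{-4}\right)^{2} = \left(-3 - \frac{\frac{1}{4} + 4}{4}\right)^{2} = \left(-3 - \frac{17}{16}\right)^{2} = \left(- \frac{65}{16}\right)^{2} = \frac{4225}{256} \approx 16.504$)
$n = - \frac{12}{11}$ ($n = -2 + \frac{1}{\frac{11}{10}} = -2 + \frac{10}{11} = - \frac{12}{11} \approx -1.0909$)
$\left(n + O\right)^{2} = \left(- \frac{12}{11} + \frac{4225}{256}\right)^{2} = \left(\frac{43403}{2816}\right)^{2} = \frac{1883820409}{7929856}$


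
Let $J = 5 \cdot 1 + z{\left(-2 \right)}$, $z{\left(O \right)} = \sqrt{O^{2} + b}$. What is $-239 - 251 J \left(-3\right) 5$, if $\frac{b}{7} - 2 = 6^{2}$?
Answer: $18586 + 11295 \sqrt{30} \approx 80451.0$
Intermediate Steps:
$b = 266$ ($b = 14 + 7 \cdot 6^{2} = 14 + 7 \cdot 36 = 14 + 252 = 266$)
$z{\left(O \right)} = \sqrt{266 + O^{2}}$ ($z{\left(O \right)} = \sqrt{O^{2} + 266} = \sqrt{266 + O^{2}}$)
$J = 5 + 3 \sqrt{30}$ ($J = 5 \cdot 1 + \sqrt{266 + \left(-2\right)^{2}} = 5 + \sqrt{266 + 4} = 5 + \sqrt{270} = 5 + 3 \sqrt{30} \approx 21.432$)
$-239 - 251 J \left(-3\right) 5 = -239 - 251 \left(5 + 3 \sqrt{30}\right) \left(-3\right) 5 = -239 - 251 \left(-15 - 9 \sqrt{30}\right) 5 = -239 - 251 \left(-75 - 45 \sqrt{30}\right) = -239 + \left(18825 + 11295 \sqrt{30}\right) = 18586 + 11295 \sqrt{30}$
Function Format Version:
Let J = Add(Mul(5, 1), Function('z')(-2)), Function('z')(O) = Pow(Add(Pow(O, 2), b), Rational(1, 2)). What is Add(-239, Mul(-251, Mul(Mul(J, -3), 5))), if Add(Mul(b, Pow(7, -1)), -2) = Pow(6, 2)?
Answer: Add(18586, Mul(11295, Pow(30, Rational(1, 2)))) ≈ 80451.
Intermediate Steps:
b = 266 (b = Add(14, Mul(7, Pow(6, 2))) = Add(14, Mul(7, 36)) = Add(14, 252) = 266)
Function('z')(O) = Pow(Add(266, Pow(O, 2)), Rational(1, 2)) (Function('z')(O) = Pow(Add(Pow(O, 2), 266), Rational(1, 2)) = Pow(Add(266, Pow(O, 2)), Rational(1, 2)))
J = Add(5, Mul(3, Pow(30, Rational(1, 2)))) (J = Add(Mul(5, 1), Pow(Add(266, Pow(-2, 2)), Rational(1, 2))) = Add(5, Pow(Add(266, 4), Rational(1, 2))) = Add(5, Pow(270, Rational(1, 2))) = Add(5, Mul(3, Pow(30, Rational(1, 2)))) ≈ 21.432)
Add(-239, Mul(-251, Mul(Mul(J, -3), 5))) = Add(-239, Mul(-251, Mul(Mul(Add(5, Mul(3, Pow(30, Rational(1, 2)))), -3), 5))) = Add(-239, Mul(-251, Mul(Add(-15, Mul(-9, Pow(30, Rational(1, 2)))), 5))) = Add(-239, Mul(-251, Add(-75, Mul(-45, Pow(30, Rational(1, 2)))))) = Add(-239, Add(18825, Mul(11295, Pow(30, Rational(1, 2))))) = Add(18586, Mul(11295, Pow(30, Rational(1, 2))))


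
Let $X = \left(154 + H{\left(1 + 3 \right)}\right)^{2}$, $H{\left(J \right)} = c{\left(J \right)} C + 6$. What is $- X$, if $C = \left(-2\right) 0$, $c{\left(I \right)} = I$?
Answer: $-25600$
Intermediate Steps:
$C = 0$
$H{\left(J \right)} = 6$ ($H{\left(J \right)} = J 0 + 6 = 0 + 6 = 6$)
$X = 25600$ ($X = \left(154 + 6\right)^{2} = 160^{2} = 25600$)
$- X = \left(-1\right) 25600 = -25600$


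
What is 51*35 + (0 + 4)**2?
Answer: 1801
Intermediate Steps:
51*35 + (0 + 4)**2 = 1785 + 4**2 = 1785 + 16 = 1801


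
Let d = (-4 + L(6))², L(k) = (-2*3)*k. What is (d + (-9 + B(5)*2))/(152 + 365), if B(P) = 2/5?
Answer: 7959/2585 ≈ 3.0789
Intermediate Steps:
B(P) = ⅖ (B(P) = 2*(⅕) = ⅖)
L(k) = -6*k
d = 1600 (d = (-4 - 6*6)² = (-4 - 36)² = (-40)² = 1600)
(d + (-9 + B(5)*2))/(152 + 365) = (1600 + (-9 + (⅖)*2))/(152 + 365) = (1600 + (-9 + ⅘))/517 = (1600 - 41/5)*(1/517) = (7959/5)*(1/517) = 7959/2585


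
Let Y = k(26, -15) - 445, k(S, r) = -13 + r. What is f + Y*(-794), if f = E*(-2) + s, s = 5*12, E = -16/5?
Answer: 1878142/5 ≈ 3.7563e+5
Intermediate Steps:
E = -16/5 (E = -16*⅕ = -16/5 ≈ -3.2000)
s = 60
Y = -473 (Y = (-13 - 15) - 445 = -28 - 445 = -473)
f = 332/5 (f = -16/5*(-2) + 60 = 32/5 + 60 = 332/5 ≈ 66.400)
f + Y*(-794) = 332/5 - 473*(-794) = 332/5 + 375562 = 1878142/5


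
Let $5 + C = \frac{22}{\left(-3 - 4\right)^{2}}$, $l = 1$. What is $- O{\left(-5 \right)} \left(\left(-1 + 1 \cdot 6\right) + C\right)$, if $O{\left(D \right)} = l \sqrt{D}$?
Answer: $- \frac{22 i \sqrt{5}}{49} \approx - 1.0039 i$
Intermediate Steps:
$O{\left(D \right)} = \sqrt{D}$ ($O{\left(D \right)} = 1 \sqrt{D} = \sqrt{D}$)
$C = - \frac{223}{49}$ ($C = -5 + \frac{22}{\left(-3 - 4\right)^{2}} = -5 + \frac{22}{\left(-7\right)^{2}} = -5 + \frac{22}{49} = - \frac{223}{49} \approx -4.551$)
$- O{\left(-5 \right)} \left(\left(-1 + 1 \cdot 6\right) + C\right) = - \sqrt{-5} \left(\left(-1 + 1 \cdot 6\right) - \frac{223}{49}\right) = - i \sqrt{5} \left(\left(-1 + 6\right) - \frac{223}{49}\right) = - i \sqrt{5} \left(5 - \frac{223}{49}\right) = - \frac{i \sqrt{5} \cdot 22}{49} = - \frac{22 i \sqrt{5}}{49}$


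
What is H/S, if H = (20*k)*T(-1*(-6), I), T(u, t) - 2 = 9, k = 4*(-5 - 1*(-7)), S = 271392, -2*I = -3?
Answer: 5/771 ≈ 0.0064851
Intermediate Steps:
I = 3/2 (I = -½*(-3) = 3/2 ≈ 1.5000)
k = 8 (k = 4*(-5 + 7) = 4*2 = 8)
T(u, t) = 11 (T(u, t) = 2 + 9 = 11)
H = 1760 (H = (20*8)*11 = 160*11 = 1760)
H/S = 1760/271392 = 1760*(1/271392) = 5/771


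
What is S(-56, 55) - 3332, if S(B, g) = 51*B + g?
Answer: -6133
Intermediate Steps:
S(B, g) = g + 51*B
S(-56, 55) - 3332 = (55 + 51*(-56)) - 3332 = (55 - 2856) - 3332 = -2801 - 3332 = -6133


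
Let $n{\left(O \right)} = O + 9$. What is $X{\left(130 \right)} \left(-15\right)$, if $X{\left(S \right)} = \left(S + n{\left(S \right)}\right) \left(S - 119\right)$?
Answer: $-44385$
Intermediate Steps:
$n{\left(O \right)} = 9 + O$
$X{\left(S \right)} = \left(-119 + S\right) \left(9 + 2 S\right)$ ($X{\left(S \right)} = \left(S + \left(9 + S\right)\right) \left(S - 119\right) = \left(9 + 2 S\right) \left(-119 + S\right) = \left(-119 + S\right) \left(9 + 2 S\right)$)
$X{\left(130 \right)} \left(-15\right) = \left(-1071 - 29770 + 2 \cdot 130^{2}\right) \left(-15\right) = \left(-1071 - 29770 + 2 \cdot 16900\right) \left(-15\right) = \left(-1071 - 29770 + 33800\right) \left(-15\right) = 2959 \left(-15\right) = -44385$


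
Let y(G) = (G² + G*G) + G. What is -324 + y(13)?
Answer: 27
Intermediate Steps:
y(G) = G + 2*G² (y(G) = (G² + G²) + G = 2*G² + G = G + 2*G²)
-324 + y(13) = -324 + 13*(1 + 2*13) = -324 + 13*(1 + 26) = -324 + 13*27 = -324 + 351 = 27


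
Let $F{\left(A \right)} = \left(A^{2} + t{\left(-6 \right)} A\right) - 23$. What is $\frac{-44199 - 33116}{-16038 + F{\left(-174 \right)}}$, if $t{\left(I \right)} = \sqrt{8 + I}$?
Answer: $- \frac{1099032725}{202005673} - \frac{13452810 \sqrt{2}}{202005673} \approx -5.5348$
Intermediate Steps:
$F{\left(A \right)} = -23 + A^{2} + A \sqrt{2}$ ($F{\left(A \right)} = \left(A^{2} + \sqrt{8 - 6} A\right) - 23 = \left(A^{2} + \sqrt{2} A\right) - 23 = \left(A^{2} + A \sqrt{2}\right) - 23 = -23 + A^{2} + A \sqrt{2}$)
$\frac{-44199 - 33116}{-16038 + F{\left(-174 \right)}} = \frac{-44199 - 33116}{-16038 - \left(23 - 30276 + 174 \sqrt{2}\right)} = - \frac{77315}{-16038 - \left(-30253 + 174 \sqrt{2}\right)} = - \frac{77315}{-16038 + \left(30253 - 174 \sqrt{2}\right)} = - \frac{77315}{14215 - 174 \sqrt{2}}$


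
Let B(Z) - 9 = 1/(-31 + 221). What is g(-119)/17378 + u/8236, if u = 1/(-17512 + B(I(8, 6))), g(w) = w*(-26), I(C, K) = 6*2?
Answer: 21185689465219/118993188710838 ≈ 0.17804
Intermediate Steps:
I(C, K) = 12
g(w) = -26*w
B(Z) = 1711/190 (B(Z) = 9 + 1/(-31 + 221) = 9 + 1/190 = 1711/190)
u = -190/3325569 (u = 1/(-17512 + 1711/190) = 1/(-3325569/190) = -190/3325569 ≈ -5.7133e-5)
g(-119)/17378 + u/8236 = -26*(-119)/17378 - 190/3325569/8236 = 3094*(1/17378) - 190/3325569*1/8236 = 1547/8689 - 95/13694693142 = 21185689465219/118993188710838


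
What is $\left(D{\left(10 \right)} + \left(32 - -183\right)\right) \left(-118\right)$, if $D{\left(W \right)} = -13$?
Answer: $-23836$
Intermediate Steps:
$\left(D{\left(10 \right)} + \left(32 - -183\right)\right) \left(-118\right) = \left(-13 + \left(32 - -183\right)\right) \left(-118\right) = \left(-13 + \left(32 + 183\right)\right) \left(-118\right) = \left(-13 + 215\right) \left(-118\right) = 202 \left(-118\right) = -23836$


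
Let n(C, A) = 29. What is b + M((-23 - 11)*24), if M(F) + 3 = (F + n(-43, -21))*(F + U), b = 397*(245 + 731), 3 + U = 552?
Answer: 597598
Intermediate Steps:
U = 549 (U = -3 + 552 = 549)
b = 387472 (b = 397*976 = 387472)
M(F) = -3 + (29 + F)*(549 + F) (M(F) = -3 + (F + 29)*(F + 549) = -3 + (29 + F)*(549 + F))
b + M((-23 - 11)*24) = 387472 + (15918 + ((-23 - 11)*24)² + 578*((-23 - 11)*24)) = 387472 + (15918 + (-34*24)² + 578*(-34*24)) = 387472 + (15918 + (-816)² + 578*(-816)) = 387472 + (15918 + 665856 - 471648) = 387472 + 210126 = 597598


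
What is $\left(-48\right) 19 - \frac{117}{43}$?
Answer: $- \frac{39333}{43} \approx -914.72$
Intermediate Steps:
$\left(-48\right) 19 - \frac{117}{43} = -912 - \frac{117}{43} = - \frac{39333}{43}$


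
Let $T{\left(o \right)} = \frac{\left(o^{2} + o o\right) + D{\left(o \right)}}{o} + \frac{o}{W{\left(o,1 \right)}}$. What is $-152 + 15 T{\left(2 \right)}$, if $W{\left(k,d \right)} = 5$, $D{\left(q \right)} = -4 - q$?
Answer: $-131$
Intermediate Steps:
$T{\left(o \right)} = \frac{o}{5} + \frac{-4 - o + 2 o^{2}}{o}$ ($T{\left(o \right)} = \frac{\left(o^{2} + o o\right) - \left(4 + o\right)}{o} + \frac{o}{5} = \frac{\left(o^{2} + o^{2}\right) - \left(4 + o\right)}{o} + o \frac{1}{5} = \frac{2 o^{2} - \left(4 + o\right)}{o} + \frac{o}{5} = \frac{-4 - o + 2 o^{2}}{o} + \frac{o}{5} = \frac{o}{5} + \frac{-4 - o + 2 o^{2}}{o}$)
$-152 + 15 T{\left(2 \right)} = -152 + 15 \left(-1 - \frac{4}{2} + \frac{11}{5} \cdot 2\right) = -152 + 15 \left(-1 - 2 + \frac{22}{5}\right) = -152 + 15 \cdot \frac{7}{5} = -152 + 21 = -131$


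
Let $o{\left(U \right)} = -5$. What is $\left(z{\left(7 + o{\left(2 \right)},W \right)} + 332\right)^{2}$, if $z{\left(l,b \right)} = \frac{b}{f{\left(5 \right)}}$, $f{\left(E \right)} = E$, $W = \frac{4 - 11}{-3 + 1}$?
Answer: $\frac{11068929}{100} \approx 1.1069 \cdot 10^{5}$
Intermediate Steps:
$W = \frac{7}{2}$ ($W = - \frac{7}{-2} = \left(-7\right) \left(- \frac{1}{2}\right) = \frac{7}{2} \approx 3.5$)
$z{\left(l,b \right)} = \frac{b}{5}$
$\left(z{\left(7 + o{\left(2 \right)},W \right)} + 332\right)^{2} = \left(\frac{1}{5} \cdot \frac{7}{2} + 332\right)^{2} = \left(\frac{7}{10} + 332\right)^{2} = \left(\frac{3327}{10}\right)^{2} = \frac{11068929}{100}$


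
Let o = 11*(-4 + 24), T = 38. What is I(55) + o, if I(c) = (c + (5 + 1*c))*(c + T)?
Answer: 10915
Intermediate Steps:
o = 220 (o = 11*20 = 220)
I(c) = (5 + 2*c)*(38 + c) (I(c) = (c + (5 + 1*c))*(c + 38) = (c + (5 + c))*(38 + c) = (5 + 2*c)*(38 + c))
I(55) + o = (190 + 2*55² + 81*55) + 220 = (190 + 2*3025 + 4455) + 220 = (190 + 6050 + 4455) + 220 = 10695 + 220 = 10915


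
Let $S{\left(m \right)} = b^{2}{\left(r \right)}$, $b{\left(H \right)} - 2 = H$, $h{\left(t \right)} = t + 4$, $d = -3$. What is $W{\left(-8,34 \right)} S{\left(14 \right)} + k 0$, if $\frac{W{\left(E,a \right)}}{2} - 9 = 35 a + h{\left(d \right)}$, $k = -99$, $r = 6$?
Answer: $153600$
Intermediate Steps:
$h{\left(t \right)} = 4 + t$
$b{\left(H \right)} = 2 + H$
$S{\left(m \right)} = 64$ ($S{\left(m \right)} = \left(2 + 6\right)^{2} = 8^{2} = 64$)
$W{\left(E,a \right)} = 20 + 70 a$ ($W{\left(E,a \right)} = 18 + 2 \left(35 a + \left(4 - 3\right)\right) = 18 + 2 \left(35 a + 1\right) = 18 + 2 \left(1 + 35 a\right) = 18 + \left(2 + 70 a\right) = 20 + 70 a$)
$W{\left(-8,34 \right)} S{\left(14 \right)} + k 0 = \left(20 + 70 \cdot 34\right) 64 - 0 = \left(20 + 2380\right) 64 + 0 = 2400 \cdot 64 + 0 = 153600 + 0 = 153600$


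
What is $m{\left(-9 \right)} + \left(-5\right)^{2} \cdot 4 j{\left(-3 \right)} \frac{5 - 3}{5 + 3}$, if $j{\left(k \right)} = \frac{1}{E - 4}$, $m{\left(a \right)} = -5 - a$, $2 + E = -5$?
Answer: $\frac{19}{11} \approx 1.7273$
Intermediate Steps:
$E = -7$ ($E = -2 - 5 = -7$)
$j{\left(k \right)} = - \frac{1}{11}$ ($j{\left(k \right)} = \frac{1}{-7 - 4} = \frac{1}{-11} = - \frac{1}{11}$)
$m{\left(-9 \right)} + \left(-5\right)^{2} \cdot 4 j{\left(-3 \right)} \frac{5 - 3}{5 + 3} = \left(-5 - -9\right) + \left(-5\right)^{2} \cdot 4 \left(- \frac{1}{11}\right) \frac{5 - 3}{5 + 3} = \left(-5 + 9\right) + 25 \left(- \frac{4 \cdot \frac{2}{8}}{11}\right) = 4 + 25 \left(- \frac{4 \cdot 2 \cdot \frac{1}{8}}{11}\right) = 4 + 25 \left(\left(- \frac{4}{11}\right) \frac{1}{4}\right) = 4 + 25 \left(- \frac{1}{11}\right) = 4 - \frac{25}{11} = \frac{19}{11}$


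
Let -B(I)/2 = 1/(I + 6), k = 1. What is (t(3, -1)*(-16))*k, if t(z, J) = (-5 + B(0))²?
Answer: -4096/9 ≈ -455.11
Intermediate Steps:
B(I) = -2/(6 + I) (B(I) = -2/(I + 6) = -2/(6 + I))
t(z, J) = 256/9 (t(z, J) = (-5 - 2/(6 + 0))² = (-5 - 2/6)² = (-5 - 2*⅙)² = (-5 - ⅓)² = (-16/3)² = 256/9)
(t(3, -1)*(-16))*k = ((256/9)*(-16))*1 = -4096/9*1 = -4096/9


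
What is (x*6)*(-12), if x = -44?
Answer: 3168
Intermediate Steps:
(x*6)*(-12) = -44*6*(-12) = -264*(-12) = 3168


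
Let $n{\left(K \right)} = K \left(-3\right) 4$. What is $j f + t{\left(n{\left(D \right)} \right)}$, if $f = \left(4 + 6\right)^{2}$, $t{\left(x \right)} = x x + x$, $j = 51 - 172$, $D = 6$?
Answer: $-6988$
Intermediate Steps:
$j = -121$ ($j = 51 - 172 = -121$)
$n{\left(K \right)} = - 12 K$ ($n{\left(K \right)} = - 3 K 4 = - 12 K$)
$t{\left(x \right)} = x + x^{2}$ ($t{\left(x \right)} = x^{2} + x = x + x^{2}$)
$f = 100$ ($f = 10^{2} = 100$)
$j f + t{\left(n{\left(D \right)} \right)} = \left(-121\right) 100 + \left(-12\right) 6 \left(1 - 72\right) = -12100 - 72 \left(1 - 72\right) = -12100 - -5112 = -12100 + 5112 = -6988$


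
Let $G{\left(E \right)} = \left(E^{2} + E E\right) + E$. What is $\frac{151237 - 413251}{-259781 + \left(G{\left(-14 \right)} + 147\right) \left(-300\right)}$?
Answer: $\frac{262014}{417281} \approx 0.62791$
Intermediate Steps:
$G{\left(E \right)} = E + 2 E^{2}$ ($G{\left(E \right)} = \left(E^{2} + E^{2}\right) + E = 2 E^{2} + E = E + 2 E^{2}$)
$\frac{151237 - 413251}{-259781 + \left(G{\left(-14 \right)} + 147\right) \left(-300\right)} = \frac{151237 - 413251}{-259781 + \left(- 14 \left(1 + 2 \left(-14\right)\right) + 147\right) \left(-300\right)} = - \frac{262014}{-259781 + \left(- 14 \left(1 - 28\right) + 147\right) \left(-300\right)} = - \frac{262014}{-259781 + \left(\left(-14\right) \left(-27\right) + 147\right) \left(-300\right)} = - \frac{262014}{-259781 + \left(378 + 147\right) \left(-300\right)} = - \frac{262014}{-259781 + 525 \left(-300\right)} = - \frac{262014}{-259781 - 157500} = - \frac{262014}{-417281} = \left(-262014\right) \left(- \frac{1}{417281}\right) = \frac{262014}{417281}$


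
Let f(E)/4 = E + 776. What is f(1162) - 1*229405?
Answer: -221653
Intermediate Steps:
f(E) = 3104 + 4*E (f(E) = 4*(E + 776) = 4*(776 + E) = 3104 + 4*E)
f(1162) - 1*229405 = (3104 + 4*1162) - 1*229405 = (3104 + 4648) - 229405 = 7752 - 229405 = -221653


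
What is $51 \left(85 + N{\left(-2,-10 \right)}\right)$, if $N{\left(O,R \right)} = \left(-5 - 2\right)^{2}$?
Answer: $6834$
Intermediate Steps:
$N{\left(O,R \right)} = 49$ ($N{\left(O,R \right)} = \left(-7\right)^{2} = 49$)
$51 \left(85 + N{\left(-2,-10 \right)}\right) = 51 \left(85 + 49\right) = 51 \cdot 134 = 6834$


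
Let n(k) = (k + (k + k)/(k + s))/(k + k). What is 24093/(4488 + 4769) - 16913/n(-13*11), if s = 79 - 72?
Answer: -21291040945/620219 ≈ -34328.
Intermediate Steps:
s = 7
n(k) = (k + 2*k/(7 + k))/(2*k) (n(k) = (k + (k + k)/(k + 7))/(k + k) = (k + (2*k)/(7 + k))/((2*k)) = (k + 2*k/(7 + k))*(1/(2*k)) = (k + 2*k/(7 + k))/(2*k))
24093/(4488 + 4769) - 16913/n(-13*11) = 24093/(4488 + 4769) - 16913*2*(7 - 13*11)/(9 - 13*11) = 24093/9257 - 16913*2*(7 - 143)/(9 - 143) = 24093*(1/9257) - 16913/((1/2)*(-134)/(-136)) = 24093/9257 - 16913/((1/2)*(-1/136)*(-134)) = 24093/9257 - 16913/67/136 = 24093/9257 - 16913*136/67 = 24093/9257 - 2300168/67 = -21291040945/620219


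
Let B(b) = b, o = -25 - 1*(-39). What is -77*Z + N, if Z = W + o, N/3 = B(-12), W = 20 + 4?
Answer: -2962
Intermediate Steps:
W = 24
o = 14 (o = -25 + 39 = 14)
N = -36 (N = 3*(-12) = -36)
Z = 38 (Z = 24 + 14 = 38)
-77*Z + N = -77*38 - 36 = -2926 - 36 = -2962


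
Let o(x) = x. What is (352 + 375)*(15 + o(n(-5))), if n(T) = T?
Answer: 7270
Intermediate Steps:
(352 + 375)*(15 + o(n(-5))) = (352 + 375)*(15 - 5) = 727*10 = 7270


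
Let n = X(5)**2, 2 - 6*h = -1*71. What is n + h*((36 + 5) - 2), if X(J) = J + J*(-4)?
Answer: 1399/2 ≈ 699.50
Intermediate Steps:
X(J) = -3*J (X(J) = J - 4*J = -3*J)
h = 73/6 (h = 1/3 - (-1)*71/6 = 1/3 - 1/6*(-71) = 1/3 + 71/6 = 73/6 ≈ 12.167)
n = 225 (n = (-3*5)**2 = (-15)**2 = 225)
n + h*((36 + 5) - 2) = 225 + 73*((36 + 5) - 2)/6 = 225 + 73*(41 - 2)/6 = 225 + (73/6)*39 = 225 + 949/2 = 1399/2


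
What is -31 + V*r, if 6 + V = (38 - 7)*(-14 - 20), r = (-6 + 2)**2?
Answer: -16991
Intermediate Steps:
r = 16 (r = (-4)**2 = 16)
V = -1060 (V = -6 + (38 - 7)*(-14 - 20) = -6 + 31*(-34) = -6 - 1054 = -1060)
-31 + V*r = -31 - 1060*16 = -31 - 16960 = -16991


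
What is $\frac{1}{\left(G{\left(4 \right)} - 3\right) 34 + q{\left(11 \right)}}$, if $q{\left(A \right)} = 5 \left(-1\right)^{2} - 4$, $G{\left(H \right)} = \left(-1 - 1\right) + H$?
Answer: $- \frac{1}{33} \approx -0.030303$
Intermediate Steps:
$G{\left(H \right)} = -2 + H$
$q{\left(A \right)} = 1$ ($q{\left(A \right)} = 5 \cdot 1 - 4 = 5 - 4 = 1$)
$\frac{1}{\left(G{\left(4 \right)} - 3\right) 34 + q{\left(11 \right)}} = \frac{1}{\left(\left(-2 + 4\right) - 3\right) 34 + 1} = \frac{1}{\left(2 - 3\right) 34 + 1} = \frac{1}{\left(-1\right) 34 + 1} = \frac{1}{-34 + 1} = \frac{1}{-33} = - \frac{1}{33}$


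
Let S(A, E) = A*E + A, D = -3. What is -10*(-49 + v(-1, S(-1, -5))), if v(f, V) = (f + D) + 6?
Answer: 470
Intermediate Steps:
S(A, E) = A + A*E
v(f, V) = 3 + f (v(f, V) = (f - 3) + 6 = (-3 + f) + 6 = 3 + f)
-10*(-49 + v(-1, S(-1, -5))) = -10*(-49 + (3 - 1)) = -10*(-49 + 2) = -10*(-47) = 470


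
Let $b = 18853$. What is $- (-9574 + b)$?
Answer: $-9279$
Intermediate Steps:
$- (-9574 + b) = - (-9574 + 18853) = \left(-1\right) 9279 = -9279$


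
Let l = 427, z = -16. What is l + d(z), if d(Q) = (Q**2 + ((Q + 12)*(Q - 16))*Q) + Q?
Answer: -1381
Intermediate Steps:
d(Q) = Q + Q**2 + Q*(-16 + Q)*(12 + Q) (d(Q) = (Q**2 + ((12 + Q)*(-16 + Q))*Q) + Q = (Q**2 + ((-16 + Q)*(12 + Q))*Q) + Q = (Q**2 + Q*(-16 + Q)*(12 + Q)) + Q = Q + Q**2 + Q*(-16 + Q)*(12 + Q))
l + d(z) = 427 - 16*(-191 + (-16)**2 - 3*(-16)) = 427 - 16*(-191 + 256 + 48) = 427 - 16*113 = 427 - 1808 = -1381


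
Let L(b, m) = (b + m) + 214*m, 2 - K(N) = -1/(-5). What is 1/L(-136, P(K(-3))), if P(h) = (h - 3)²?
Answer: 5/868 ≈ 0.0057604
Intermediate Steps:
K(N) = 9/5 (K(N) = 2 - (-1)/(-5) = 2 - (-1)*(-1)/5 = 2 - 1*⅕ = 2 - ⅕ = 9/5)
P(h) = (-3 + h)²
L(b, m) = b + 215*m
1/L(-136, P(K(-3))) = 1/(-136 + 215*(-3 + 9/5)²) = 1/(-136 + 215*(-6/5)²) = 1/(-136 + 215*(36/25)) = 1/(-136 + 1548/5) = 1/(868/5) = 5/868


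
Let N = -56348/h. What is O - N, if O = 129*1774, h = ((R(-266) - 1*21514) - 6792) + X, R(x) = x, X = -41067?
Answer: 15936550246/69639 ≈ 2.2885e+5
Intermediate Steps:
h = -69639 (h = ((-266 - 1*21514) - 6792) - 41067 = ((-266 - 21514) - 6792) - 41067 = (-21780 - 6792) - 41067 = -28572 - 41067 = -69639)
O = 228846
N = 56348/69639 (N = -56348/(-69639) = -56348*(-1/69639) = 56348/69639 ≈ 0.80914)
O - N = 228846 - 1*56348/69639 = 228846 - 56348/69639 = 15936550246/69639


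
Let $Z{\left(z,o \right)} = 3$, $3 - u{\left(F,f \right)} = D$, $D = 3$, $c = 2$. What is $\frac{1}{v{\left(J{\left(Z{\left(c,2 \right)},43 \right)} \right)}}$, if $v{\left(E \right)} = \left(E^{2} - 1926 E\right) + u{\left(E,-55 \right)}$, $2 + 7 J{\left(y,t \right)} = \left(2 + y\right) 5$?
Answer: $- \frac{49}{309557} \approx -0.00015829$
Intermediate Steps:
$u{\left(F,f \right)} = 0$ ($u{\left(F,f \right)} = 3 - 3 = 0$)
$J{\left(y,t \right)} = \frac{8}{7} + \frac{5 y}{7}$ ($J{\left(y,t \right)} = - \frac{2}{7} + \frac{\left(2 + y\right) 5}{7} = - \frac{2}{7} + \frac{10 + 5 y}{7} = - \frac{2}{7} + \left(\frac{10}{7} + \frac{5 y}{7}\right) = \frac{8}{7} + \frac{5 y}{7}$)
$v{\left(E \right)} = E^{2} - 1926 E$ ($v{\left(E \right)} = \left(E^{2} - 1926 E\right) + 0 = E^{2} - 1926 E$)
$\frac{1}{v{\left(J{\left(Z{\left(c,2 \right)},43 \right)} \right)}} = \frac{1}{\left(\frac{8}{7} + \frac{5}{7} \cdot 3\right) \left(-1926 + \left(\frac{8}{7} + \frac{5}{7} \cdot 3\right)\right)} = \frac{1}{\left(\frac{8}{7} + \frac{15}{7}\right) \left(-1926 + \left(\frac{8}{7} + \frac{15}{7}\right)\right)} = \frac{1}{\frac{23}{7} \left(-1926 + \frac{23}{7}\right)} = \frac{1}{\frac{23}{7} \left(- \frac{13459}{7}\right)} = \frac{1}{- \frac{309557}{49}} = - \frac{49}{309557}$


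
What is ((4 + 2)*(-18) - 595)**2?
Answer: 494209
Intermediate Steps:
((4 + 2)*(-18) - 595)**2 = (6*(-18) - 595)**2 = (-108 - 595)**2 = (-703)**2 = 494209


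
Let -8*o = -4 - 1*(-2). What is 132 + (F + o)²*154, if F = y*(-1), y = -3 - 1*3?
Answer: 49181/8 ≈ 6147.6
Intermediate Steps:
y = -6 (y = -3 - 3 = -6)
F = 6 (F = -6*(-1) = 6)
o = ¼ (o = -(-4 - 1*(-2))/8 = -(-4 + 2)/8 = -⅛*(-2) = ¼ ≈ 0.25000)
132 + (F + o)²*154 = 132 + (6 + ¼)²*154 = 132 + (25/4)²*154 = 132 + (625/16)*154 = 132 + 48125/8 = 49181/8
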